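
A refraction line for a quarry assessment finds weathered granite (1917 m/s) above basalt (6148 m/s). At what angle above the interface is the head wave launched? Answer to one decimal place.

71.8°

Critical incidence: sin θ_c = V₁/V₂ = 1917/6148 = 0.3118.
θ_c = arcsin 0.3118 = 18.17°.
Measured from the interface: 90° − 18.17° = 71.83°.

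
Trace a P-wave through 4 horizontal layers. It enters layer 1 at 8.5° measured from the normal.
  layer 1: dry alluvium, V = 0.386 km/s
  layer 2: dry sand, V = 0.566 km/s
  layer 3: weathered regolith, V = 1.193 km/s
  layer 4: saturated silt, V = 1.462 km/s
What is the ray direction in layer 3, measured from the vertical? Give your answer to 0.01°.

Snell's law across each interface conserves sin θ / V, so sin θ_3 = V_3·sin θ₁/V₁.
sin θ_3 = 1.193 × sin 8.5° / 0.386 = 0.4568.
θ_3 = arcsin 0.4568 = 27.18°.

27.18°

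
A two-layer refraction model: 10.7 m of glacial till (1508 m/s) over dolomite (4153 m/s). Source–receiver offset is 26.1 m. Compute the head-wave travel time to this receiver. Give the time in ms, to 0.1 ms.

19.5 ms

θ_c = arcsin(V₁/V₂) = arcsin(1508/4153) = 21.29°, cos θ_c = 0.9317.
Intercept time tᵢ = 2h cos θ_c / V₁ = 2·10.7·0.9317/1508 = 0.01322 s.
t = x/V₂ + tᵢ = 26.1/4153 + 0.01322 = 0.01951 s.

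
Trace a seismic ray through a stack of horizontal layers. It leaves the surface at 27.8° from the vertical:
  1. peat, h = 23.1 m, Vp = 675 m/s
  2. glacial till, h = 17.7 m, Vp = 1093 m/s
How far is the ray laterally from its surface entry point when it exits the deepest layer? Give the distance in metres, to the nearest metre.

Ray parameter p = sin 27.8° / 675 m/s = 6.9094e-04 s/m.
Layer 1: θ = 27.80°; offset = 23.1·tan 27.80° = 12.179 m.
Layer 2: sin θ = p·1093 = 0.7552 → θ = 49.04°; offset = 17.7·tan 49.04° = 20.392 m.
Summing the layer offsets gives 32.572 m.

33 m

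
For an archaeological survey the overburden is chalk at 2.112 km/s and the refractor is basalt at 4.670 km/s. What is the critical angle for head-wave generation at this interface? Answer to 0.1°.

Critical incidence: sin θ_c = V₁/V₂ = 2.112/4.670 = 0.4522.
θ_c = arcsin 0.4522 = 26.89°.

26.9°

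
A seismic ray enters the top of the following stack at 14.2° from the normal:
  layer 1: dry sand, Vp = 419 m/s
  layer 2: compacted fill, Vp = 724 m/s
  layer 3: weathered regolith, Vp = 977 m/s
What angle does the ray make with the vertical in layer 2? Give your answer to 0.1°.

Ray parameter p = sin 14.2° / 419 = 5.8546e-04 s/m.
sin θ_2 = p·V_2 = 5.8546e-04 × 724 = 0.4239.
θ_2 = 25.08° from the vertical.

25.1°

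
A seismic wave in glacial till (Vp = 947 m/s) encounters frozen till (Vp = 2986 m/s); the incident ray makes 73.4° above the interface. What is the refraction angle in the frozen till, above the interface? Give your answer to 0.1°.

25.7°

Angle from the normal: 90° − 73.4° = 16.6°.
sin θ₁/V₁ = sin θ₂/V₂ ⇒ sin θ₂ = 2986·sin 16.6°/947 = 2986·0.2857/947 = 0.9008.
θ₂ = arcsin 0.9008 = 64.26° from the normal.
From the interface: 90° − 64.26° = 25.74°.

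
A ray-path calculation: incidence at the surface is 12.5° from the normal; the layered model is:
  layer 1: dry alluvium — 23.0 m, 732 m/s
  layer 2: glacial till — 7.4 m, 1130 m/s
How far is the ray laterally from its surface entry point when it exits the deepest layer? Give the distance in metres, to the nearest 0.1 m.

7.7 m

Ray parameter p = sin 12.5° / 732 m/s = 2.9568e-04 s/m.
Layer 1: θ = 12.50°; offset = 23.0·tan 12.50° = 5.099 m.
Layer 2: sin θ = p·1130 = 0.3341 → θ = 19.52°; offset = 7.4·tan 19.52° = 2.623 m.
Σ offsets = 7.722 m.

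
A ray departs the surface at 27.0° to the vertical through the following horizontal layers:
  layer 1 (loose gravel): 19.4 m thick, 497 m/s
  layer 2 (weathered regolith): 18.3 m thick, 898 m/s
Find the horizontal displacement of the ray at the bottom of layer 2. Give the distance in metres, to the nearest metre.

36 m

Apply Snell's law at each interface; in layer i the horizontal offset is hᵢ·tan θᵢ.
Layer 1: θ = 27.00°; offset = 19.4·tan 27.00° = 9.885 m.
Layer 2: sin θ = 898·sin 27.0°/497 = 0.8203, θ = 55.11°; offset = 18.3·tan 55.11° = 26.246 m.
Total horizontal offset = 36.131 m.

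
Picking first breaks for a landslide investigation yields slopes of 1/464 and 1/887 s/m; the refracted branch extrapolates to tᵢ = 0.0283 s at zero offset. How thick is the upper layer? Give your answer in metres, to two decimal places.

7.70 m

θ_c = arcsin(464/887) = 31.54°; cos θ_c = 0.8523.
tᵢ = 2h cos θ_c/V₁ ⇒ h = tᵢ·V₁/(2 cos θ_c) = 0.0283·464/(2·0.8523) = 7.70 m.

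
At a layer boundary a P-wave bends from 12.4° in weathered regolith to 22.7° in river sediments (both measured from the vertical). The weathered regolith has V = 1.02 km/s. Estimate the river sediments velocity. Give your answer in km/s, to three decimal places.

sin 12.4° = 0.2147; sin 22.7° = 0.3859.
V₂ = V₁·(sin θ₂/sin θ₁) = 1.02·(0.3859/0.2147) = 1.833 km/s.

1.833 km/s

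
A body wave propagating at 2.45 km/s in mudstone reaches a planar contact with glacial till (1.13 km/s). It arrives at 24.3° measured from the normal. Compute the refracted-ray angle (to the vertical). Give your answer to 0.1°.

sin θ₁/V₁ = sin θ₂/V₂ ⇒ sin θ₂ = 1.13·sin 24.3°/2.45 = 1.13·0.4115/2.45 = 0.1898.
θ₂ = arcsin 0.1898 = 10.94° from the normal.

10.9°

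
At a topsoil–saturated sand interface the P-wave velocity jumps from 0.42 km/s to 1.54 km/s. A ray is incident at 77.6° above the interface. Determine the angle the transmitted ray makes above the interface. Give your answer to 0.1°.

Angle from the normal: 90° − 77.6° = 12.4°.
Snell's law: sin θ₂ = (V₂/V₁)·sin θ₁ = (1.54/0.42)·sin 12.4° = 0.7874.
θ₂ = sin⁻¹(0.7874) = 51.94° (from vertical).
From the interface: 90° − 51.94° = 38.06°.

38.1°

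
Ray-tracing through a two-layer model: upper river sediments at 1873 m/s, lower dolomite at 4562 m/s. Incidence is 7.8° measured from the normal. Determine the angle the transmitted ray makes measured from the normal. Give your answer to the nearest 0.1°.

19.3°

sin θ₁/V₁ = sin θ₂/V₂ ⇒ sin θ₂ = 4562·sin 7.8°/1873 = 4562·0.1357/1873 = 0.3306.
θ₂ = arcsin 0.3306 = 19.30° from the normal.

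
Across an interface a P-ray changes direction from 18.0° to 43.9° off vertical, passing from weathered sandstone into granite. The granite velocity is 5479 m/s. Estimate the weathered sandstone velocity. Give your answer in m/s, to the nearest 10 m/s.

2440 m/s

Snell's law: sin 18.0°/V₁ = sin 43.9°/V₂.
V₁ = V₂·sin 18.0°/sin 43.9° = 5479 × 0.4457 = 2441.74 m/s.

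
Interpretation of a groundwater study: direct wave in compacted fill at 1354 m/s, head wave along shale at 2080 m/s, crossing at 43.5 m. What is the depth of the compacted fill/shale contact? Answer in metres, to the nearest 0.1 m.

h = (x_cross/2)·√((V₂−V₁)/(V₂+V₁)).
(V₂−V₁)/(V₂+V₁) = (2080−1354)/(2080+1354) = 0.2114; √ = 0.4598.
h = (43.5/2)·0.4598 = 10.00 m.

10.0 m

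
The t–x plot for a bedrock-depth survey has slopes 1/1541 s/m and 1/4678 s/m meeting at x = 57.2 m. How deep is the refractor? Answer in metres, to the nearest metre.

20 m

x_cross = 2h·√((V₂+V₁)/(V₂−V₁)) → h = x_cross / (2·√((V₂+V₁)/(V₂−V₁))).
√((V₂+V₁)/(V₂−V₁)) = √((4678+1541)/(4678−1541)) = 1.4080.
h = 57.2 / (2·1.4080) = 20.31 m.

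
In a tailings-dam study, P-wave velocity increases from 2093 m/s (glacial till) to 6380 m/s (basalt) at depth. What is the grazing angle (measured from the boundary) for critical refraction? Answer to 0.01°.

70.85°

Critical incidence: sin θ_c = V₁/V₂ = 2093/6380 = 0.3281.
θ_c = arcsin 0.3281 = 19.15°.
Measured from the interface: 90° − 19.15° = 70.85°.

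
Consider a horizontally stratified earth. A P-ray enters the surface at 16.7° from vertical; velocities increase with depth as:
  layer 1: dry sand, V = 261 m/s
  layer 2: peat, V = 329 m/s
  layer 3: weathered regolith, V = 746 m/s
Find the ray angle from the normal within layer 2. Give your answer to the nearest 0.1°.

21.2°

Ray parameter p = sin 16.7° / 261 = 1.1010e-03 s/m.
sin θ_2 = p·V_2 = 1.1010e-03 × 329 = 0.3622.
θ_2 = arcsin 0.3622 = 21.24°.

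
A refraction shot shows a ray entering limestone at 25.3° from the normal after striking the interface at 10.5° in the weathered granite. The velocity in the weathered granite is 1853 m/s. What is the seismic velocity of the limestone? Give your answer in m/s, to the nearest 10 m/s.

Snell's law: sin 10.5°/V₁ = sin 25.3°/V₂.
V₂ = V₁·sin 25.3°/sin 10.5° = 1853 × 2.3451 = 4345.44 m/s.

4350 m/s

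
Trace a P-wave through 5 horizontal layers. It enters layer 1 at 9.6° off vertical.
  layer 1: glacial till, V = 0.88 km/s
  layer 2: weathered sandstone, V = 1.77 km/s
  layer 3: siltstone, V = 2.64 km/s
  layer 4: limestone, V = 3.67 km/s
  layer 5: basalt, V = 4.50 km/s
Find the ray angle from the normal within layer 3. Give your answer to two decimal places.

Snell's law across each interface conserves sin θ / V, so sin θ_3 = V_3·sin θ₁/V₁.
sin θ_3 = 2.64 × sin 9.6° / 0.88 = 0.5003.
θ_3 = 30.02° from the vertical.

30.02°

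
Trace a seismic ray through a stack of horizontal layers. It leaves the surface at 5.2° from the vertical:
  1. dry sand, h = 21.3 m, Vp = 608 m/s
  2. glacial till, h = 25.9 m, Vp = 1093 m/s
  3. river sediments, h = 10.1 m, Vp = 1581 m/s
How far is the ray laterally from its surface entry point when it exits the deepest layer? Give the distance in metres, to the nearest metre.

9 m

Apply Snell's law at each interface; in layer i the horizontal offset is hᵢ·tan θᵢ.
Layer 1: θ = 5.20°; offset = 21.3·tan 5.20° = 1.938 m.
Layer 2: sin θ = 1093·sin 5.2°/608 = 0.1629, θ = 9.38°; offset = 25.9·tan 9.38° = 4.277 m.
Layer 3: sin θ = 1581·sin 5.2°/608 = 0.2357, θ = 13.63°; offset = 10.1·tan 13.63° = 2.449 m.
Total horizontal offset = 8.665 m.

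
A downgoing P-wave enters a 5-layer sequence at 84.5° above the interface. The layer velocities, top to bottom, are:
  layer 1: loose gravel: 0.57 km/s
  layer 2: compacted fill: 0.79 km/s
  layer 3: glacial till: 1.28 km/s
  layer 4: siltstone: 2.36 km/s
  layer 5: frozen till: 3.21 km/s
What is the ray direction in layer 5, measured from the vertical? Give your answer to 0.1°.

32.7°

From the normal: θ₁ = 90° − 84.5° = 5.5°.
Ray parameter p = sin 5.5° / 0.57 = 1.6815e-01 s/km.
sin θ_5 = p·V_5 = 1.6815e-01 × 3.21 = 0.5398.
θ_5 = arcsin 0.5398 = 32.67°.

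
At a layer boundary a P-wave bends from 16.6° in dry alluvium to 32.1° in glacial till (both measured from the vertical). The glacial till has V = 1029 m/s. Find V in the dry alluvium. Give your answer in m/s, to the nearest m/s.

sin 16.6° = 0.2857; sin 32.1° = 0.5314.
V₁ = V₂·(sin θ₁/sin θ₂) = 1029·(0.2857/0.5314) = 553.21 m/s.

553 m/s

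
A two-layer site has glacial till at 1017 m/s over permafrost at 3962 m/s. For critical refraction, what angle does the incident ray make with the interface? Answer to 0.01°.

75.13°

At critical incidence the refracted ray runs along the interface (θ₂ = 90°), so sin θ_c = V₁/V₂.
θ_c = arcsin(1017/3962) = arcsin 0.2567 = 14.87°.
Measured from the interface: 90° − 14.87° = 75.13°.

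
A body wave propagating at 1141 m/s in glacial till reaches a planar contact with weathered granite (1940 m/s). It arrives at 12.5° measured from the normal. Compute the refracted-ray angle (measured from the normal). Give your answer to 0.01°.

sin θ₁/V₁ = sin θ₂/V₂ ⇒ sin θ₂ = 1940·sin 12.5°/1141 = 1940·0.2164/1141 = 0.3680.
θ₂ = arcsin 0.3680 = 21.59° from the normal.

21.59°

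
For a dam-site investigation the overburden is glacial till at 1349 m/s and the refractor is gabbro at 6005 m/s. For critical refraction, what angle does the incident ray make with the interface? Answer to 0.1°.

77.0°

Critical incidence: sin θ_c = V₁/V₂ = 1349/6005 = 0.2246.
θ_c = arcsin 0.2246 = 12.98°.
Measured from the interface: 90° − 12.98° = 77.02°.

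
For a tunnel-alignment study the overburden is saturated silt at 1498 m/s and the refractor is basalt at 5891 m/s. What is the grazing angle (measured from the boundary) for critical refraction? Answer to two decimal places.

Critical incidence: sin θ_c = V₁/V₂ = 1498/5891 = 0.2543.
θ_c = arcsin 0.2543 = 14.73°.
Measured from the interface: 90° − 14.73° = 75.27°.

75.27°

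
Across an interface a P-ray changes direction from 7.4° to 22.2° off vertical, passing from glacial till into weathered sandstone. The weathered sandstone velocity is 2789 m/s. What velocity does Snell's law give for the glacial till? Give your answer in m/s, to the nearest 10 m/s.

Snell's law: sin 7.4°/V₁ = sin 22.2°/V₂.
V₁ = V₂·sin 7.4°/sin 22.2° = 2789 × 0.3409 = 950.69 m/s.

950 m/s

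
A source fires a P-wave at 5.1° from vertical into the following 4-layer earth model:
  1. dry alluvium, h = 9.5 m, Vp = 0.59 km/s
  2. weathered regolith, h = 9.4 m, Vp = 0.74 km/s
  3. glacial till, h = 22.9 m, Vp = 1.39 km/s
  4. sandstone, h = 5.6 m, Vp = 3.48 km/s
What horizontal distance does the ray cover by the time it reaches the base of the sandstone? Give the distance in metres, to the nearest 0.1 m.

Apply Snell's law at each interface; in layer i the horizontal offset is hᵢ·tan θᵢ.
Layer 1: θ = 5.10°; offset = 9.5·tan 5.10° = 0.848 m.
Layer 2: sin θ = 0.74·sin 5.1°/0.59 = 0.1115, θ = 6.40°; offset = 9.4·tan 6.40° = 1.055 m.
Layer 3: sin θ = 1.39·sin 5.1°/0.59 = 0.2094, θ = 12.09°; offset = 22.9·tan 12.09° = 4.905 m.
Layer 4: sin θ = 3.48·sin 5.1°/0.59 = 0.5243, θ = 31.62°; offset = 5.6·tan 31.62° = 3.448 m.
Total horizontal offset = 10.255 m.

10.3 m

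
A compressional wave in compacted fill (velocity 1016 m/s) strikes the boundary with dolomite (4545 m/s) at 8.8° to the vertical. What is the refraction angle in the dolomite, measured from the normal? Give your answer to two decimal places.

43.19°

Snell's law: sin θ₂ = (V₂/V₁)·sin θ₁ = (4545/1016)·sin 8.8° = 0.6844.
θ₂ = sin⁻¹(0.6844) = 43.19° (from vertical).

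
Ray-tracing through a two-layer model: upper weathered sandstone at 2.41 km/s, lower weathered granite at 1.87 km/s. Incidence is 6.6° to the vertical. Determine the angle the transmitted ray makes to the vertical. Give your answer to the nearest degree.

5°

sin θ₁/V₁ = sin θ₂/V₂ ⇒ sin θ₂ = 1.87·sin 6.6°/2.41 = 1.87·0.1149/2.41 = 0.0892.
θ₂ = sin⁻¹(0.0892) = 5.12° (from vertical).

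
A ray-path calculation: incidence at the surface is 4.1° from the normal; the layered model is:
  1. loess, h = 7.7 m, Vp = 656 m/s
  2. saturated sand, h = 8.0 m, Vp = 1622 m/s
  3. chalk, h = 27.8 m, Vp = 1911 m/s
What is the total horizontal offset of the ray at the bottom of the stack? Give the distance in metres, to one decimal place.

7.9 m

Apply Snell's law at each interface; in layer i the horizontal offset is hᵢ·tan θᵢ.
Layer 1: θ = 4.10°; offset = 7.7·tan 4.10° = 0.552 m.
Layer 2: sin θ = 1622·sin 4.1°/656 = 0.1768, θ = 10.18°; offset = 8.0·tan 10.18° = 1.437 m.
Layer 3: sin θ = 1911·sin 4.1°/656 = 0.2083, θ = 12.02°; offset = 27.8·tan 12.02° = 5.920 m.
Summing the layer offsets gives 7.909 m.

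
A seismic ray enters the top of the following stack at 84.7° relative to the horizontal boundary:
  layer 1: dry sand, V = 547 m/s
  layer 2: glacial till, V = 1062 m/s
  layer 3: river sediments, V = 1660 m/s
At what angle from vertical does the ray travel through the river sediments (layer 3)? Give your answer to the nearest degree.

From the normal: θ₁ = 90° − 84.7° = 5.3°.
Snell's law across each interface conserves sin θ / V, so sin θ_3 = V_3·sin θ₁/V₁.
sin θ_3 = 1660 × sin 5.3° / 547 = 0.2803.
θ_3 = 16.28° from the vertical.

16°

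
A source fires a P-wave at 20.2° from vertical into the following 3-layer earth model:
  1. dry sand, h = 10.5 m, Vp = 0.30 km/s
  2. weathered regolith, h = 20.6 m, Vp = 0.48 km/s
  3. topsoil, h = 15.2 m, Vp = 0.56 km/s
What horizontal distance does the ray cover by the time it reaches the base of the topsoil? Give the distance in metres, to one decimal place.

30.3 m

p = sin θ₁/V₁ = sin 20.2°/0.30 = 1.1510e+00 s/km is conserved through the stack.
Layer 1: θ = 20.20°; offset = 10.5·tan 20.20° = 3.863 m.
Layer 2: sin θ = p·0.48 = 0.5525 → θ = 33.54°; offset = 20.6·tan 33.54° = 13.654 m.
Layer 3: sin θ = p·0.56 = 0.6446 → θ = 40.13°; offset = 15.2·tan 40.13° = 12.814 m.
Summing the layer offsets gives 30.332 m.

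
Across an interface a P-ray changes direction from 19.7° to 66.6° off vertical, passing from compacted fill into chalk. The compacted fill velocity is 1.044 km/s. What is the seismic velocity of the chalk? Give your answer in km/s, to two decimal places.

Snell's law: sin 19.7°/V₁ = sin 66.6°/V₂.
V₂ = V₁·sin 66.6°/sin 19.7° = 1.044 × 2.7225 = 2.84 km/s.

2.84 km/s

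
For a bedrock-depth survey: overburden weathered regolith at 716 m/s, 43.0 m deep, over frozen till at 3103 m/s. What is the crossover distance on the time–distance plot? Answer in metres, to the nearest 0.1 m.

x_cross = 2h·√((V₂+V₁)/(V₂−V₁)).
(V₂+V₁)/(V₂−V₁) = (3103+716)/(3103−716) = 1.5999; √ = 1.2649.
x_cross = 2·43.0·1.2649 = 108.78 m.

108.8 m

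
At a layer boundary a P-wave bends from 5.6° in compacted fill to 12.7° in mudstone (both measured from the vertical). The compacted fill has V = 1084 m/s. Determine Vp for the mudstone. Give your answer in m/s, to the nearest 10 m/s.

2440 m/s

Snell's law: sin 5.6°/V₁ = sin 12.7°/V₂.
V₂ = V₁·sin 12.7°/sin 5.6° = 1084 × 2.2529 = 2442.16 m/s.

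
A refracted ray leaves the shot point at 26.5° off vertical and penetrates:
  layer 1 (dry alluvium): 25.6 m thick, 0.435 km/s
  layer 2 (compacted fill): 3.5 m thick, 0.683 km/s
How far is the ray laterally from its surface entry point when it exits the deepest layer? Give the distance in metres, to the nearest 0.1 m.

16.2 m

p = sin θ₁/V₁ = sin 26.5°/0.435 = 1.0257e+00 s/km is conserved through the stack.
Layer 1: θ = 26.50°; offset = 25.6·tan 26.50° = 12.764 m.
Layer 2: sin θ = p·0.683 = 0.7006 → θ = 44.47°; offset = 3.5·tan 44.47° = 3.436 m.
Summing the layer offsets gives 16.200 m.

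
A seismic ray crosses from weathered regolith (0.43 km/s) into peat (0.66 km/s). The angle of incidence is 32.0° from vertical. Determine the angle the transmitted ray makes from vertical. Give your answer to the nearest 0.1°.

54.4°

sin θ₁/V₁ = sin θ₂/V₂ ⇒ sin θ₂ = 0.66·sin 32.0°/0.43 = 0.66·0.5299/0.43 = 0.8134.
θ₂ = sin⁻¹(0.8134) = 54.43° (from vertical).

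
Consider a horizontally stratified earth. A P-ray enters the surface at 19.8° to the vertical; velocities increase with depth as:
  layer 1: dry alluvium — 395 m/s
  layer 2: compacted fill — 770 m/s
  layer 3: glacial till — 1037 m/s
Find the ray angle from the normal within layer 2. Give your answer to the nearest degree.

Snell's law across each interface conserves sin θ / V, so sin θ_2 = V_2·sin θ₁/V₁.
sin θ_2 = 770 × sin 19.8° / 395 = 0.6603.
θ_2 = arcsin 0.6603 = 41.32°.

41°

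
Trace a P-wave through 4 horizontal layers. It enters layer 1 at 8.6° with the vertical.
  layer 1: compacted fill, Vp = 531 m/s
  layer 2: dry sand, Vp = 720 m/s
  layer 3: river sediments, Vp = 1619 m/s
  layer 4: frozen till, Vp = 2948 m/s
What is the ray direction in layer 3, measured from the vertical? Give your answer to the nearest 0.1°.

Snell's law across each interface conserves sin θ / V, so sin θ_3 = V_3·sin θ₁/V₁.
sin θ_3 = 1619 × sin 8.6° / 531 = 0.4559.
θ_3 = 27.12° from the vertical.

27.1°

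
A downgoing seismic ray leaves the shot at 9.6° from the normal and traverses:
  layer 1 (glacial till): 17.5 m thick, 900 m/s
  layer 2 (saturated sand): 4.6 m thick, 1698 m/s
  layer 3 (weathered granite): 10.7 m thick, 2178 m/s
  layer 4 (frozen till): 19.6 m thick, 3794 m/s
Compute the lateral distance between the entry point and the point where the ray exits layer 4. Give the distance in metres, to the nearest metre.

p = sin θ₁/V₁ = sin 9.6°/900 = 1.8530e-04 s/m is conserved through the stack.
Layer 1: θ = 9.60°; offset = 17.5·tan 9.60° = 2.960 m.
Layer 2: sin θ = p·1698 = 0.3146 → θ = 18.34°; offset = 4.6·tan 18.34° = 1.525 m.
Layer 3: sin θ = p·2178 = 0.4036 → θ = 23.80°; offset = 10.7·tan 23.80° = 4.720 m.
Layer 4: sin θ = p·3794 = 0.7030 → θ = 44.67°; offset = 19.6·tan 44.67° = 19.376 m.
Σ offsets = 28.580 m.

29 m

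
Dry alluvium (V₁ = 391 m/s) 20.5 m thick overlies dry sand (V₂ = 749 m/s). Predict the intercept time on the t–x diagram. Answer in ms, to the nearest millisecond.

θ_c = arcsin(V₁/V₂) = arcsin(391/749) = 31.47°; cos θ_c = 0.8529.
tᵢ = 2h·cos θ_c / V₁ = 2·20.5·0.8529 / 391 = 0.08944 s.

89 ms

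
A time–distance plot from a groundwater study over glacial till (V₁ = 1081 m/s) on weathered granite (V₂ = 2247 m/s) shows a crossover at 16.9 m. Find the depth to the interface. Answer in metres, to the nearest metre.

x_cross = 2h·√((V₂+V₁)/(V₂−V₁)) → h = x_cross / (2·√((V₂+V₁)/(V₂−V₁))).
√((V₂+V₁)/(V₂−V₁)) = √((2247+1081)/(2247−1081)) = 1.6894.
h = 16.9 / (2·1.6894) = 5.00 m.

5 m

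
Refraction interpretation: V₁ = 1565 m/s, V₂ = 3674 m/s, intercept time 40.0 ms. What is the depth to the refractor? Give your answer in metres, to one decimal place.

34.6 m

θ_c = arcsin(1565/3674) = 25.21°; cos θ_c = 0.9047.
tᵢ = 2h cos θ_c/V₁ ⇒ h = tᵢ·V₁/(2 cos θ_c) = 0.04·1565/(2·0.9047) = 34.60 m.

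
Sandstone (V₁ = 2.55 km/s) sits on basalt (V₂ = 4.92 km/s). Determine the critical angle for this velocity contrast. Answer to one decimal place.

31.2°

At critical incidence the refracted ray runs along the interface (θ₂ = 90°), so sin θ_c = V₁/V₂.
θ_c = arcsin(2.55/4.92) = arcsin 0.5183 = 31.22°.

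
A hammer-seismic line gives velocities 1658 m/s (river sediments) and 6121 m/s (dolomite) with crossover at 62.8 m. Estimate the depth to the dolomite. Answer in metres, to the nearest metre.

h = (x_cross/2)·√((V₂−V₁)/(V₂+V₁)).
(V₂−V₁)/(V₂+V₁) = (6121−1658)/(6121+1658) = 0.5737; √ = 0.7574.
h = (62.8/2)·0.7574 = 23.78 m.

24 m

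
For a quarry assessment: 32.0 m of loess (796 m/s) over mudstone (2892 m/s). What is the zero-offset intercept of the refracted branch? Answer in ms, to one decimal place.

77.3 ms

tᵢ = 2h·√(V₂²−V₁²)/(V₁V₂).
√(V₂²−V₁²) = √(2892²−796²) = 2780.3 m/s.
tᵢ = 2·32.0·2780.3/(796·2892) = 0.07730 s.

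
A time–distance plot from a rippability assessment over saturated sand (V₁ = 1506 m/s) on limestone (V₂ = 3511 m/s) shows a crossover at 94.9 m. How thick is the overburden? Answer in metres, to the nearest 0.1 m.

30.0 m

h = (x_cross/2)·√((V₂−V₁)/(V₂+V₁)).
(V₂−V₁)/(V₂+V₁) = (3511−1506)/(3511+1506) = 0.3996; √ = 0.6322.
h = (94.9/2)·0.6322 = 30.00 m.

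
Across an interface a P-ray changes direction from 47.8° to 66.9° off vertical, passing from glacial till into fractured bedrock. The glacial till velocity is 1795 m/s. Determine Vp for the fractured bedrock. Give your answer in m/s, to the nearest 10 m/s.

2230 m/s

sin 47.8° = 0.7408; sin 66.9° = 0.9198.
V₂ = V₁·(sin θ₂/sin θ₁) = 1795·(0.9198/0.7408) = 2228.77 m/s.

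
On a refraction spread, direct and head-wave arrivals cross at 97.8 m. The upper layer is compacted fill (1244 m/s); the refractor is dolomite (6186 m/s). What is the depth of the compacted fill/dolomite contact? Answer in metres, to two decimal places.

x_cross = 2h·√((V₂+V₁)/(V₂−V₁)) → h = x_cross / (2·√((V₂+V₁)/(V₂−V₁))).
√((V₂+V₁)/(V₂−V₁)) = √((6186+1244)/(6186−1244)) = 1.2261.
h = 97.8 / (2·1.2261) = 39.88 m.

39.88 m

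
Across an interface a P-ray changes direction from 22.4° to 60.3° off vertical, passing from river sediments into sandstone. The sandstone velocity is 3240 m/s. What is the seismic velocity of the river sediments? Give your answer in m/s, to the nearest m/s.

1421 m/s

Snell's law: sin 22.4°/V₁ = sin 60.3°/V₂.
V₁ = V₂·sin 22.4°/sin 60.3° = 3240 × 0.4387 = 1421.39 m/s.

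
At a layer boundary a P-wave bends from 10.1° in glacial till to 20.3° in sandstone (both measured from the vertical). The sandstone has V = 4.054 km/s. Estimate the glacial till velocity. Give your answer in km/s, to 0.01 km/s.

2.05 km/s

Snell's law: sin 10.1°/V₁ = sin 20.3°/V₂.
V₁ = V₂·sin 10.1°/sin 20.3° = 4.054 × 0.5055 = 2.05 km/s.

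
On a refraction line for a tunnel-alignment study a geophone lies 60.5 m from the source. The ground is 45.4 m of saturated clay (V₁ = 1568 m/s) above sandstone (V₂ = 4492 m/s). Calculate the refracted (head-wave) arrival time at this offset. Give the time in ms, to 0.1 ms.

67.7 ms

t = x/V₂ + 2h·√(V₂²−V₁²)/(V₁V₂).
√(V₂²−V₁²) = √(4492²−1568²) = 4209.4 m/s; delay term = 2·45.4·4209.4/(1568·4492) = 0.05427 s.
t = 60.5/4492 + 0.05427 = 0.06773 s.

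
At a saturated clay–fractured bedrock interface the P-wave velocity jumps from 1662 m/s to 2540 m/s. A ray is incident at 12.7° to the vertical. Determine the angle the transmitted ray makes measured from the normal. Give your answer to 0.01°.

19.63°

sin θ₁/V₁ = sin θ₂/V₂ ⇒ sin θ₂ = 2540·sin 12.7°/1662 = 2540·0.2198/1662 = 0.3360.
θ₂ = arcsin 0.3360 = 19.63° from the normal.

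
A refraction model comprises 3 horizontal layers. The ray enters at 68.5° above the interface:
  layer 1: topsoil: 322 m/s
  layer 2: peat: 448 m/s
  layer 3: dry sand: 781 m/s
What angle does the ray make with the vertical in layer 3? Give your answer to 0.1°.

62.7°

From the normal: θ₁ = 90° − 68.5° = 21.5°.
Ray parameter p = sin 21.5° / 322 = 1.1382e-03 s/m.
sin θ_3 = p·V_3 = 1.1382e-03 × 781 = 0.8889.
θ_3 = 62.74° from the vertical.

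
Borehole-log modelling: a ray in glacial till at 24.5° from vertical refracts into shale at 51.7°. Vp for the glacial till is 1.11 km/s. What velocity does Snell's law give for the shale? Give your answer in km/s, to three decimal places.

2.101 km/s

Snell's law: sin 24.5°/V₁ = sin 51.7°/V₂.
V₂ = V₁·sin 51.7°/sin 24.5° = 1.11 × 1.8924 = 2.101 km/s.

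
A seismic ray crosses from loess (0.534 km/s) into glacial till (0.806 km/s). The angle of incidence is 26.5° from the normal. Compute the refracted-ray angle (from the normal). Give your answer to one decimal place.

Snell's law: sin θ₂ = (V₂/V₁)·sin θ₁ = (0.806/0.534)·sin 26.5° = 0.6735.
θ₂ = sin⁻¹(0.6735) = 42.34° (from vertical).

42.3°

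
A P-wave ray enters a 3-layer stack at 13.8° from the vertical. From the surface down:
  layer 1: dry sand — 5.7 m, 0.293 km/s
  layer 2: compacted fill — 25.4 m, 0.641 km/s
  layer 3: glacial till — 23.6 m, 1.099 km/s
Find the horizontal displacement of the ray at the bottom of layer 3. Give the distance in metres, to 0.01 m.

Ray parameter p = sin 13.8° / 0.293 km/s = 8.1411e-01 s/km.
Layer 1: θ = 13.80°; offset = 5.7·tan 13.80° = 1.4001 m.
Layer 2: sin θ = p·0.641 = 0.5218 → θ = 31.46°; offset = 25.4·tan 31.46° = 15.5383 m.
Layer 3: sin θ = p·1.099 = 0.8947 → θ = 63.47°; offset = 23.6·tan 63.47° = 47.2732 m.
Total horizontal offset = 64.2115 m.

64.21 m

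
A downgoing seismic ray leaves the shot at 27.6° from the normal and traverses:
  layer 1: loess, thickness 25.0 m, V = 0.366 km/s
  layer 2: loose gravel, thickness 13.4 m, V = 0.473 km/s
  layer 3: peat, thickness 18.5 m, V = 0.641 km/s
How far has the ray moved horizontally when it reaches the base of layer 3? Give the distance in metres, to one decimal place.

48.8 m

p = sin θ₁/V₁ = sin 27.6°/0.366 = 1.2658e+00 s/km is conserved through the stack.
Layer 1: θ = 27.60°; offset = 25.0·tan 27.60° = 13.070 m.
Layer 2: sin θ = p·0.473 = 0.5987 → θ = 36.78°; offset = 13.4·tan 36.78° = 10.017 m.
Layer 3: sin θ = p·0.641 = 0.8114 → θ = 54.23°; offset = 18.5·tan 54.23° = 25.682 m.
Σ offsets = 48.769 m.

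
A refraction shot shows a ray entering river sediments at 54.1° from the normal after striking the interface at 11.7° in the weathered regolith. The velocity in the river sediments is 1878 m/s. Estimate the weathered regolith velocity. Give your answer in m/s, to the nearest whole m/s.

Snell's law: sin 11.7°/V₁ = sin 54.1°/V₂.
V₁ = V₂·sin 11.7°/sin 54.1° = 1878 × 0.2503 = 470.14 m/s.

470 m/s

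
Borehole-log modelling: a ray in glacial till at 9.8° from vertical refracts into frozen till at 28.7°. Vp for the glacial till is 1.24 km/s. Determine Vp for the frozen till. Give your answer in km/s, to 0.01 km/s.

sin 9.8° = 0.1702; sin 28.7° = 0.4802.
V₂ = V₁·(sin θ₂/sin θ₁) = 1.24·(0.4802/0.1702) = 3.50 km/s.

3.50 km/s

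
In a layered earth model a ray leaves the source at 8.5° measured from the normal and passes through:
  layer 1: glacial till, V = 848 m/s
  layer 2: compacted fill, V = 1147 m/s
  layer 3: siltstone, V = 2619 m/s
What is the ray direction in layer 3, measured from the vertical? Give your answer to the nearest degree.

27°

Ray parameter p = sin 8.5° / 848 = 1.7430e-04 s/m.
sin θ_3 = p·V_3 = 1.7430e-04 × 2619 = 0.4565.
θ_3 = 27.16° from the vertical.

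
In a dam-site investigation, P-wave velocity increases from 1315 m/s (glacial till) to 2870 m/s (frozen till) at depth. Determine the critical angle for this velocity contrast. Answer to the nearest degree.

At critical incidence the refracted ray runs along the interface (θ₂ = 90°), so sin θ_c = V₁/V₂.
θ_c = arcsin(1315/2870) = arcsin 0.4582 = 27.27°.

27°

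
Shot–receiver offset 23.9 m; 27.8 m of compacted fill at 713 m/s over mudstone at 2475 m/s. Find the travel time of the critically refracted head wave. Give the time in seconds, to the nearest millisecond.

0.084 s

θ_c = arcsin(V₁/V₂) = arcsin(713/2475) = 16.74°, cos θ_c = 0.9576.
Intercept time tᵢ = 2h cos θ_c / V₁ = 2·27.8·0.9576/713 = 0.07467 s.
t = x/V₂ + tᵢ = 23.9/2475 + 0.07467 = 0.08433 s.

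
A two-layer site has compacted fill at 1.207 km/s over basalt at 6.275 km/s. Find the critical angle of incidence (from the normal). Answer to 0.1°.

11.1°

Critical incidence: sin θ_c = V₁/V₂ = 1.207/6.275 = 0.1924.
θ_c = arcsin 0.1924 = 11.09°.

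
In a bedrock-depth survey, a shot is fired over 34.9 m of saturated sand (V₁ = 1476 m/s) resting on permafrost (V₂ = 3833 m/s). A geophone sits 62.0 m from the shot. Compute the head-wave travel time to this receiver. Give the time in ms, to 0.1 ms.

59.8 ms

t = x/V₂ + 2h·√(V₂²−V₁²)/(V₁V₂).
√(V₂²−V₁²) = √(3833²−1476²) = 3537.4 m/s; delay term = 2·34.9·3537.4/(1476·3833) = 0.04364 s.
t = 62.0/3833 + 0.04364 = 0.05982 s.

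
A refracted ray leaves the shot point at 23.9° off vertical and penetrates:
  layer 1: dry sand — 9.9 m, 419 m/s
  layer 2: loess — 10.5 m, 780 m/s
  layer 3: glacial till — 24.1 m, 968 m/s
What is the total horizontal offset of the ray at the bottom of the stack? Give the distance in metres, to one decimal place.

80.5 m

p = sin θ₁/V₁ = sin 23.9°/419 = 9.6693e-04 s/m is conserved through the stack.
Layer 1: θ = 23.90°; offset = 9.9·tan 23.90° = 4.387 m.
Layer 2: sin θ = p·780 = 0.7542 → θ = 48.96°; offset = 10.5·tan 48.96° = 12.060 m.
Layer 3: sin θ = p·968 = 0.9360 → θ = 69.39°; offset = 24.1·tan 69.39° = 64.075 m.
Σ offsets = 80.522 m.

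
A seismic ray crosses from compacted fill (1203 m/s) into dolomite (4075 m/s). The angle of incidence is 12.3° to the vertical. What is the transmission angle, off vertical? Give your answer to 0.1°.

46.2°

Snell's law: sin θ₂ = (V₂/V₁)·sin θ₁ = (4075/1203)·sin 12.3° = 0.7216.
θ₂ = arcsin 0.7216 = 46.19° from the normal.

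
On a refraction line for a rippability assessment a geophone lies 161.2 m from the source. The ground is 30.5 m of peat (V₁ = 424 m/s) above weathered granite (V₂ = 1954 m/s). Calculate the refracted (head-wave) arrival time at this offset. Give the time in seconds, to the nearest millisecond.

0.223 s

θ_c = arcsin(V₁/V₂) = arcsin(424/1954) = 12.53°, cos θ_c = 0.9762.
Intercept time tᵢ = 2h cos θ_c / V₁ = 2·30.5·0.9762/424 = 0.14044 s.
t = x/V₂ + tᵢ = 161.2/1954 + 0.14044 = 0.22294 s.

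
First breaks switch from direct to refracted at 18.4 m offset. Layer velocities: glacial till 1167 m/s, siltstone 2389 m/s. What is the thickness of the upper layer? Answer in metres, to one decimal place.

5.4 m

x_cross = 2h·√((V₂+V₁)/(V₂−V₁)) → h = x_cross / (2·√((V₂+V₁)/(V₂−V₁))).
√((V₂+V₁)/(V₂−V₁)) = √((2389+1167)/(2389−1167)) = 1.7059.
h = 18.4 / (2·1.7059) = 5.39 m.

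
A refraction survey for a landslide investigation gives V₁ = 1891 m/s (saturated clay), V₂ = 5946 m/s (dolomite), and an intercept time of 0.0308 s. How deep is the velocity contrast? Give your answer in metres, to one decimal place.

h = tᵢ·V₁·V₂ / (2·√(V₂²−V₁²)).
√(V₂²−V₁²) = √(5946² − 1891²) = 5637.3 m/s.
h = 0.0308 s × 1891 × 5946 / (2 × 5637.3) = 30.72 m.

30.7 m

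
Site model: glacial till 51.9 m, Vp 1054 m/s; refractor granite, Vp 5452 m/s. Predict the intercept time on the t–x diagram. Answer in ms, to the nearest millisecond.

97 ms

θ_c = arcsin(V₁/V₂) = arcsin(1054/5452) = 11.15°; cos θ_c = 0.9811.
tᵢ = 2h·cos θ_c / V₁ = 2·51.9·0.9811 / 1054 = 0.09662 s.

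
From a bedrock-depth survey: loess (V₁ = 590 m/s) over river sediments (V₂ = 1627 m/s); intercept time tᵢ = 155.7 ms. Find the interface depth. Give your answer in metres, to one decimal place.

h = tᵢ·V₁·V₂ / (2·√(V₂²−V₁²)).
√(V₂²−V₁²) = √(1627² − 590²) = 1516.3 m/s.
h = 0.1557 s × 590 × 1627 / (2 × 1516.3) = 49.29 m.

49.3 m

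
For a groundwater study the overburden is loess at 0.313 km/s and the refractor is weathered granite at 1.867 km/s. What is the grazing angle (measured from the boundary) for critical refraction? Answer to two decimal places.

80.35°

Critical incidence: sin θ_c = V₁/V₂ = 0.313/1.867 = 0.1676.
θ_c = arcsin 0.1676 = 9.65°.
Measured from the interface: 90° − 9.65° = 80.35°.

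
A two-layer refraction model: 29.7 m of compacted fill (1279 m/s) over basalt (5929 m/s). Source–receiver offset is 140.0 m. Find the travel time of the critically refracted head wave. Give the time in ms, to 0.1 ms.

θ_c = arcsin(V₁/V₂) = arcsin(1279/5929) = 12.46°, cos θ_c = 0.9765.
Intercept time tᵢ = 2h cos θ_c / V₁ = 2·29.7·0.9765/1279 = 0.04535 s.
t = x/V₂ + tᵢ = 140.0/5929 + 0.04535 = 0.06896 s.

69.0 ms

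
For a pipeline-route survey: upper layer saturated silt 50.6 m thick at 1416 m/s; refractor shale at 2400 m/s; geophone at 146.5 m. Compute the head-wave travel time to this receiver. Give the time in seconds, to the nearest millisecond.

0.119 s

θ_c = arcsin(V₁/V₂) = arcsin(1416/2400) = 36.16°, cos θ_c = 0.8074.
Intercept time tᵢ = 2h cos θ_c / V₁ = 2·50.6·0.8074/1416 = 0.05770 s.
t = x/V₂ + tᵢ = 146.5/2400 + 0.05770 = 0.11875 s.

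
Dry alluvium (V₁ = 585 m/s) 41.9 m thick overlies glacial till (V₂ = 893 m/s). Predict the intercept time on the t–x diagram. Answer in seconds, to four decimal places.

0.1082 s

tᵢ = 2h·√(V₂²−V₁²)/(V₁V₂).
√(V₂²−V₁²) = √(893²−585²) = 674.7 m/s.
tᵢ = 2·41.9·674.7/(585·893) = 0.10823 s.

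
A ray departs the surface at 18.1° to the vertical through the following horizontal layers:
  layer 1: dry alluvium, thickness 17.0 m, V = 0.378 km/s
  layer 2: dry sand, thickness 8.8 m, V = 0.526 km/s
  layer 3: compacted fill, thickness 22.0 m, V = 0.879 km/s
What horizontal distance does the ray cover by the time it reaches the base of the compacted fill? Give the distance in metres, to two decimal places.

32.76 m

Apply Snell's law at each interface; in layer i the horizontal offset is hᵢ·tan θᵢ.
Layer 1: θ = 18.10°; offset = 17.0·tan 18.10° = 5.5565 m.
Layer 2: sin θ = 0.526·sin 18.1°/0.378 = 0.4323, θ = 25.61°; offset = 8.8·tan 25.61° = 4.2190 m.
Layer 3: sin θ = 0.879·sin 18.1°/0.378 = 0.7224, θ = 46.26°; offset = 22.0·tan 46.26° = 22.9870 m.
Summing the layer offsets gives 32.7624 m.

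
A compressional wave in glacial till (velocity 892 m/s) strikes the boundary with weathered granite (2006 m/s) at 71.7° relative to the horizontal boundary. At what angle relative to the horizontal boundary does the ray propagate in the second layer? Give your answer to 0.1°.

45.1°

Angle from the normal: 90° − 71.7° = 18.3°.
sin θ₁/V₁ = sin θ₂/V₂ ⇒ sin θ₂ = 2006·sin 18.3°/892 = 2006·0.3140/892 = 0.7061.
θ₂ = arcsin 0.7061 = 44.92° from the normal.
From the interface: 90° − 44.92° = 45.08°.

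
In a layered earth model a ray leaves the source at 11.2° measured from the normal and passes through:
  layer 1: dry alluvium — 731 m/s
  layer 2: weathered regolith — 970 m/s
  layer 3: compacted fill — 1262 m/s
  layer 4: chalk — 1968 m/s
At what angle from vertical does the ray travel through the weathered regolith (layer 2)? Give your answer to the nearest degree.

Ray parameter p = sin 11.2° / 731 = 2.6571e-04 s/m.
sin θ_2 = p·V_2 = 2.6571e-04 × 970 = 0.2577.
θ_2 = 14.94° from the vertical.

15°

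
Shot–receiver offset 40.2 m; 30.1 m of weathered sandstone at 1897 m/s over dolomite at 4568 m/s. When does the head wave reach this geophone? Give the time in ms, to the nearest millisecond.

38 ms

t = x/V₂ + 2h·√(V₂²−V₁²)/(V₁V₂).
√(V₂²−V₁²) = √(4568²−1897²) = 4155.5 m/s; delay term = 2·30.1·4155.5/(1897·4568) = 0.02887 s.
t = 40.2/4568 + 0.02887 = 0.03767 s.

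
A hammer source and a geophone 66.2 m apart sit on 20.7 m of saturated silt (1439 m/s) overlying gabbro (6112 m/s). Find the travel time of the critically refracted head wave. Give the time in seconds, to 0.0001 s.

t = x/V₂ + 2h·√(V₂²−V₁²)/(V₁V₂).
√(V₂²−V₁²) = √(6112²−1439²) = 5940.2 m/s; delay term = 2·20.7·5940.2/(1439·6112) = 0.02796 s.
t = 66.2/6112 + 0.02796 = 0.03879 s.

0.0388 s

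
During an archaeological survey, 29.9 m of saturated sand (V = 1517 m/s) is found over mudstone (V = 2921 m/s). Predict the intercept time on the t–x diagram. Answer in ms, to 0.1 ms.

33.7 ms

θ_c = arcsin(V₁/V₂) = arcsin(1517/2921) = 31.29°; cos θ_c = 0.8546.
tᵢ = 2h·cos θ_c / V₁ = 2·29.9·0.8546 / 1517 = 0.03369 s.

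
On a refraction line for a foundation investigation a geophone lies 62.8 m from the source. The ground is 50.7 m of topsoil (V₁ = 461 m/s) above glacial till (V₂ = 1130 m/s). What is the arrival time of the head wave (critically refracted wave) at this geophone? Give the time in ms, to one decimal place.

θ_c = arcsin(V₁/V₂) = arcsin(461/1130) = 24.08°, cos θ_c = 0.9130.
Intercept time tᵢ = 2h cos θ_c / V₁ = 2·50.7·0.9130/461 = 0.20082 s.
t = x/V₂ + tᵢ = 62.8/1130 + 0.20082 = 0.25640 s.

256.4 ms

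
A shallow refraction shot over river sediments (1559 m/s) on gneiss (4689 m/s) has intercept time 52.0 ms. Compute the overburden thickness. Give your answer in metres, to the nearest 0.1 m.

43.0 m

h = tᵢ·V₁·V₂ / (2·√(V₂²−V₁²)).
√(V₂²−V₁²) = √(4689² − 1559²) = 4422.2 m/s.
h = 0.052 s × 1559 × 4689 / (2 × 4422.2) = 42.98 m.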